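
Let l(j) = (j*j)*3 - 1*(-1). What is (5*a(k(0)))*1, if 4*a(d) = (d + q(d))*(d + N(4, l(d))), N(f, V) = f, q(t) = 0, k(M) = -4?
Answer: 0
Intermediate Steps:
l(j) = 1 + 3*j² (l(j) = j²*3 + 1 = 3*j² + 1 = 1 + 3*j²)
a(d) = d*(4 + d)/4 (a(d) = ((d + 0)*(d + 4))/4 = (d*(4 + d))/4 = d*(4 + d)/4)
(5*a(k(0)))*1 = (5*((¼)*(-4)*(4 - 4)))*1 = (5*((¼)*(-4)*0))*1 = (5*0)*1 = 0*1 = 0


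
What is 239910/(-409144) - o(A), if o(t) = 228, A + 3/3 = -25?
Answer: -46762371/204572 ≈ -228.59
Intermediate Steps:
A = -26 (A = -1 - 25 = -26)
239910/(-409144) - o(A) = 239910/(-409144) - 1*228 = 239910*(-1/409144) - 228 = -119955/204572 - 228 = -46762371/204572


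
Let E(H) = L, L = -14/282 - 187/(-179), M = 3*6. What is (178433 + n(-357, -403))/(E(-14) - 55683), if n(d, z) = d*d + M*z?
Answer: -7537072092/1405358123 ≈ -5.3631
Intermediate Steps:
M = 18
L = 25114/25239 (L = -14*1/282 - 187*(-1/179) = -7/141 + 187/179 = 25114/25239 ≈ 0.99505)
E(H) = 25114/25239
n(d, z) = d² + 18*z (n(d, z) = d*d + 18*z = d² + 18*z)
(178433 + n(-357, -403))/(E(-14) - 55683) = (178433 + ((-357)² + 18*(-403)))/(25114/25239 - 55683) = (178433 + (127449 - 7254))/(-1405358123/25239) = (178433 + 120195)*(-25239/1405358123) = 298628*(-25239/1405358123) = -7537072092/1405358123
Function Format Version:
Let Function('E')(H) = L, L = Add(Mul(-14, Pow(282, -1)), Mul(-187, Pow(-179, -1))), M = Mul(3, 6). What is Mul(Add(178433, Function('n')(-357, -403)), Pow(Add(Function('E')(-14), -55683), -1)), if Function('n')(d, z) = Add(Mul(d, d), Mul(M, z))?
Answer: Rational(-7537072092, 1405358123) ≈ -5.3631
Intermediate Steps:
M = 18
L = Rational(25114, 25239) (L = Add(Mul(-14, Rational(1, 282)), Mul(-187, Rational(-1, 179))) = Add(Rational(-7, 141), Rational(187, 179)) = Rational(25114, 25239) ≈ 0.99505)
Function('E')(H) = Rational(25114, 25239)
Function('n')(d, z) = Add(Pow(d, 2), Mul(18, z)) (Function('n')(d, z) = Add(Mul(d, d), Mul(18, z)) = Add(Pow(d, 2), Mul(18, z)))
Mul(Add(178433, Function('n')(-357, -403)), Pow(Add(Function('E')(-14), -55683), -1)) = Mul(Add(178433, Add(Pow(-357, 2), Mul(18, -403))), Pow(Add(Rational(25114, 25239), -55683), -1)) = Mul(Add(178433, Add(127449, -7254)), Pow(Rational(-1405358123, 25239), -1)) = Mul(Add(178433, 120195), Rational(-25239, 1405358123)) = Mul(298628, Rational(-25239, 1405358123)) = Rational(-7537072092, 1405358123)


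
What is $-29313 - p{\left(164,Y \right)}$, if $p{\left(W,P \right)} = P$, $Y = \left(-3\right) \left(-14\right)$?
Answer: $-29355$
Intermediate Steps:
$Y = 42$
$-29313 - p{\left(164,Y \right)} = -29313 - 42 = -29355$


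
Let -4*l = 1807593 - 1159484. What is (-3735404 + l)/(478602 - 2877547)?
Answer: 3117945/1919156 ≈ 1.6246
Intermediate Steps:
l = -648109/4 (l = -(1807593 - 1159484)/4 = -1/4*648109 = -648109/4 ≈ -1.6203e+5)
(-3735404 + l)/(478602 - 2877547) = (-3735404 - 648109/4)/(478602 - 2877547) = -15589725/4/(-2398945) = -15589725/4*(-1/2398945) = 3117945/1919156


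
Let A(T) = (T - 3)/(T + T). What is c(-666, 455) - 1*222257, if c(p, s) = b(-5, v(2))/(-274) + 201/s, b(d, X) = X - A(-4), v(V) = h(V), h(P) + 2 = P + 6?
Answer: -221669819583/997360 ≈ -2.2226e+5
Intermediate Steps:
A(T) = (-3 + T)/(2*T) (A(T) = (-3 + T)/((2*T)) = (-3 + T)*(1/(2*T)) = (-3 + T)/(2*T))
h(P) = 4 + P (h(P) = -2 + (P + 6) = -2 + (6 + P) = 4 + P)
v(V) = 4 + V
b(d, X) = -7/8 + X (b(d, X) = X - (-3 - 4)/(2*(-4)) = X - (-1)*(-7)/(2*4) = X - 1*7/8 = X - 7/8 = -7/8 + X)
c(p, s) = -41/2192 + 201/s (c(p, s) = (-7/8 + (4 + 2))/(-274) + 201/s = (-7/8 + 6)*(-1/274) + 201/s = (41/8)*(-1/274) + 201/s = -41/2192 + 201/s)
c(-666, 455) - 1*222257 = (-41/2192 + 201/455) - 1*222257 = (-41/2192 + 201*(1/455)) - 222257 = (-41/2192 + 201/455) - 222257 = 421937/997360 - 222257 = -221669819583/997360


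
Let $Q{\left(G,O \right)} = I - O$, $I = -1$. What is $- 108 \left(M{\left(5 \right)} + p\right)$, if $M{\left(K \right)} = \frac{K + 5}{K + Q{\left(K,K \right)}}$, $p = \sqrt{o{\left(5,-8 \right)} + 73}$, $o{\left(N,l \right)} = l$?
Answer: $1080 - 108 \sqrt{65} \approx 209.28$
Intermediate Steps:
$Q{\left(G,O \right)} = -1 - O$
$p = \sqrt{65}$ ($p = \sqrt{-8 + 73} = \sqrt{65} \approx 8.0623$)
$M{\left(K \right)} = -5 - K$ ($M{\left(K \right)} = \frac{K + 5}{K - \left(1 + K\right)} = \frac{5 + K}{-1} = \left(5 + K\right) \left(-1\right) = -5 - K$)
$- 108 \left(M{\left(5 \right)} + p\right) = - 108 \left(\left(-5 - 5\right) + \sqrt{65}\right) = - 108 \left(-10 + \sqrt{65}\right) = 1080 - 108 \sqrt{65}$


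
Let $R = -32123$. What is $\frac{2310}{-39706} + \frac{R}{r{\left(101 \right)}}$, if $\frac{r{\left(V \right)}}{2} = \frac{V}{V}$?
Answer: $- \frac{637740229}{39706} \approx -16062.0$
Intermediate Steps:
$r{\left(V \right)} = 2$ ($r{\left(V \right)} = 2 \frac{V}{V} = 2 \cdot 1 = 2$)
$\frac{2310}{-39706} + \frac{R}{r{\left(101 \right)}} = \frac{2310}{-39706} - \frac{32123}{2} = 2310 \left(- \frac{1}{39706}\right) - \frac{32123}{2} = - \frac{1155}{19853} - \frac{32123}{2} = - \frac{637740229}{39706}$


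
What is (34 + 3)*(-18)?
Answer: -666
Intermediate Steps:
(34 + 3)*(-18) = 37*(-18) = -666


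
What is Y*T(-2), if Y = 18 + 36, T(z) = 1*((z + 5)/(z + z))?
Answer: -81/2 ≈ -40.500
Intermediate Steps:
T(z) = (5 + z)/(2*z) (T(z) = 1*((5 + z)/((2*z))) = 1*((5 + z)*(1/(2*z))) = 1*((5 + z)/(2*z)) = (5 + z)/(2*z))
Y = 54
Y*T(-2) = 54*((1/2)*(5 - 2)/(-2)) = 54*((1/2)*(-1/2)*3) = 54*(-3/4) = -81/2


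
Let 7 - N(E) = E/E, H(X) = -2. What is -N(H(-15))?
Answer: -6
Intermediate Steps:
N(E) = 6 (N(E) = 7 - E/E = 7 - 1*1 = 7 - 1 = 6)
-N(H(-15)) = -1*6 = -6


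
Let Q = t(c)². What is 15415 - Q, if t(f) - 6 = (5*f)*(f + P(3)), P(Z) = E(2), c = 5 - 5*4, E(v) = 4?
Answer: -675146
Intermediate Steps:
c = -15 (c = 5 - 20 = -15)
P(Z) = 4
t(f) = 6 + 5*f*(4 + f) (t(f) = 6 + (5*f)*(f + 4) = 6 + (5*f)*(4 + f) = 6 + 5*f*(4 + f))
Q = 690561 (Q = (6 + 5*(-15)² + 20*(-15))² = (6 + 5*225 - 300)² = (6 + 1125 - 300)² = 831² = 690561)
15415 - Q = 15415 - 1*690561 = 15415 - 690561 = -675146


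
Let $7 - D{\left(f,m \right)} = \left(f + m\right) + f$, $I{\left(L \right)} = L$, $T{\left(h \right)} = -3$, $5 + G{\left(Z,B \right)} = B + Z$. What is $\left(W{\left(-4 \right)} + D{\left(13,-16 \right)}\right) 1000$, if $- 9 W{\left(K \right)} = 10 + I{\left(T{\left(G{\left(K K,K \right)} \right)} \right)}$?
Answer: $- \frac{34000}{9} \approx -3777.8$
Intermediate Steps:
$G{\left(Z,B \right)} = -5 + B + Z$ ($G{\left(Z,B \right)} = -5 + \left(B + Z\right) = -5 + B + Z$)
$D{\left(f,m \right)} = 7 - m - 2 f$ ($D{\left(f,m \right)} = 7 - \left(\left(f + m\right) + f\right) = 7 - \left(m + 2 f\right) = 7 - m - 2 f$)
$W{\left(K \right)} = - \frac{7}{9}$ ($W{\left(K \right)} = - \frac{10 - 3}{9} = \left(- \frac{1}{9}\right) 7 = - \frac{7}{9}$)
$\left(W{\left(-4 \right)} + D{\left(13,-16 \right)}\right) 1000 = \left(- \frac{7}{9} - 3\right) 1000 = \left(- \frac{34}{9}\right) 1000 = - \frac{34000}{9}$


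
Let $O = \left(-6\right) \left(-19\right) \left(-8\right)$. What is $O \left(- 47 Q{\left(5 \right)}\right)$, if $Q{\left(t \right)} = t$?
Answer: $214320$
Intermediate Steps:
$O = -912$ ($O = 114 \left(-8\right) = -912$)
$O \left(- 47 Q{\left(5 \right)}\right) = - 912 \left(\left(-47\right) 5\right) = \left(-912\right) \left(-235\right) = 214320$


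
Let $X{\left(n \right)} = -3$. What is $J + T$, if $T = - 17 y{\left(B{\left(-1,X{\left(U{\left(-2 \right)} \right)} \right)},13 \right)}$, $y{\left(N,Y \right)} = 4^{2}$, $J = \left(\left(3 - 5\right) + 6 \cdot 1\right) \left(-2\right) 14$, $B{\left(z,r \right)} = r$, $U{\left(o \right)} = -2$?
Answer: $-384$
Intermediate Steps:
$J = -112$ ($J = \left(-2 + 6\right) \left(-2\right) 14 = 4 \left(-2\right) 14 = \left(-8\right) 14 = -112$)
$y{\left(N,Y \right)} = 16$
$T = -272$ ($T = \left(-17\right) 16 = -272$)
$J + T = -112 - 272 = -384$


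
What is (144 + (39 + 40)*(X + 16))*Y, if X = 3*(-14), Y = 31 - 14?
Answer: -32470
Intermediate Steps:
Y = 17
X = -42
(144 + (39 + 40)*(X + 16))*Y = (144 + (39 + 40)*(-42 + 16))*17 = (144 + 79*(-26))*17 = (144 - 2054)*17 = -1910*17 = -32470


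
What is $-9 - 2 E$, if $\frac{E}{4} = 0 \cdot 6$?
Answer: $-9$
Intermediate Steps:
$E = 0$ ($E = 4 \cdot 0 \cdot 6 = 4 \cdot 0 = 0$)
$-9 - 2 E = -9 - 0 = -9 + 0 = -9$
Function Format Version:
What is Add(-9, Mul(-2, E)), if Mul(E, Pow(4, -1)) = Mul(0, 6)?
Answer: -9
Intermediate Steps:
E = 0 (E = Mul(4, Mul(0, 6)) = Mul(4, 0) = 0)
Add(-9, Mul(-2, E)) = Add(-9, Mul(-2, 0)) = Add(-9, 0) = -9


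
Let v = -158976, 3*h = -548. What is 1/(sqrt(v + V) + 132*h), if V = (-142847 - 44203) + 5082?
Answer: -1507/36358093 - I*sqrt(21309)/145432372 ≈ -4.1449e-5 - 1.0037e-6*I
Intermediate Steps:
h = -548/3 (h = (1/3)*(-548) = -548/3 ≈ -182.67)
V = -181968 (V = -187050 + 5082 = -181968)
1/(sqrt(v + V) + 132*h) = 1/(sqrt(-158976 - 181968) + 132*(-548/3)) = 1/(sqrt(-340944) - 24112) = 1/(4*I*sqrt(21309) - 24112) = 1/(-24112 + 4*I*sqrt(21309))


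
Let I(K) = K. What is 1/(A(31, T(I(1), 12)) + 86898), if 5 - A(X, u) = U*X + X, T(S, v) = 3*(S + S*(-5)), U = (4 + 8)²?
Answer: 1/82408 ≈ 1.2135e-5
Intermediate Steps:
U = 144 (U = 12² = 144)
T(S, v) = -12*S (T(S, v) = 3*(S - 5*S) = 3*(-4*S) = -12*S)
A(X, u) = 5 - 145*X (A(X, u) = 5 - (144*X + X) = 5 - 145*X)
1/(A(31, T(I(1), 12)) + 86898) = 1/((5 - 145*31) + 86898) = 1/((5 - 4495) + 86898) = 1/(-4490 + 86898) = 1/82408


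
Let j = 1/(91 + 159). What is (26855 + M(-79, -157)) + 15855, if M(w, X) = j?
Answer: 10677501/250 ≈ 42710.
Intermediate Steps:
j = 1/250 ≈ 0.0040000
M(w, X) = 1/250
(26855 + M(-79, -157)) + 15855 = (26855 + 1/250) + 15855 = 6713751/250 + 15855 = 10677501/250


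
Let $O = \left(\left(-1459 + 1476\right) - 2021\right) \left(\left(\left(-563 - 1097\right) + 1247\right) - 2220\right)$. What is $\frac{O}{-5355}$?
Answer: $- \frac{1758844}{1785} \approx -985.35$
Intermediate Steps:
$O = 5276532$ ($O = \left(17 - 2021\right) \left(\left(-1660 + 1247\right) - 2220\right) = - 2004 \left(-413 - 2220\right) = \left(-2004\right) \left(-2633\right) = 5276532$)
$\frac{O}{-5355} = \frac{5276532}{-5355} = 5276532 \left(- \frac{1}{5355}\right) = - \frac{1758844}{1785}$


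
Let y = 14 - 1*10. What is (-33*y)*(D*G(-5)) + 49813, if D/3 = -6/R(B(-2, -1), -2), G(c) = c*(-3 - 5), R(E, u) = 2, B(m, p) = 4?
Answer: 97333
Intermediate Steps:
y = 4 (y = 14 - 10 = 4)
G(c) = -8*c (G(c) = c*(-8) = -8*c)
D = -9 (D = 3*(-6/2) = 3*(-6*½) = 3*(-3) = -9)
(-33*y)*(D*G(-5)) + 49813 = (-33*4)*(-(-72)*(-5)) + 49813 = -(-1188)*40 + 49813 = -132*(-360) + 49813 = 47520 + 49813 = 97333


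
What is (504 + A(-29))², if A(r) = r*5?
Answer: 128881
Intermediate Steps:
A(r) = 5*r
(504 + A(-29))² = (504 + 5*(-29))² = (504 - 145)² = 359² = 128881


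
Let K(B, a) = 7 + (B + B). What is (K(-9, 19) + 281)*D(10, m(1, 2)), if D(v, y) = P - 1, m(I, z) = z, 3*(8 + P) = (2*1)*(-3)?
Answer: -2970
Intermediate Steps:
P = -10 (P = -8 + ((2*1)*(-3))/3 = -8 + (2*(-3))/3 = -8 + (1/3)*(-6) = -8 - 2 = -10)
K(B, a) = 7 + 2*B
D(v, y) = -11 (D(v, y) = -10 - 1 = -11)
(K(-9, 19) + 281)*D(10, m(1, 2)) = ((7 + 2*(-9)) + 281)*(-11) = ((7 - 18) + 281)*(-11) = (-11 + 281)*(-11) = 270*(-11) = -2970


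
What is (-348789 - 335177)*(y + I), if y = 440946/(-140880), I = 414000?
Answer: -3324295855087347/11740 ≈ -2.8316e+11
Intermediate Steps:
y = -73491/23480 (y = 440946*(-1/140880) = -73491/23480 ≈ -3.1299)
(-348789 - 335177)*(y + I) = (-348789 - 335177)*(-73491/23480 + 414000) = -683966*9720646509/23480 = -3324295855087347/11740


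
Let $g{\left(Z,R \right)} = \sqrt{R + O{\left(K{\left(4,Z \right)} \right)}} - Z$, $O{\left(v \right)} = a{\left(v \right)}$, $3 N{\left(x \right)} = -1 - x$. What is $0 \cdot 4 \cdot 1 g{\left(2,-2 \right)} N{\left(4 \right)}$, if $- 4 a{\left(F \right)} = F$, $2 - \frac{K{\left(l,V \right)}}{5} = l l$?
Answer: $0$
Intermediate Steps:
$K{\left(l,V \right)} = 10 - 5 l^{2}$ ($K{\left(l,V \right)} = 10 - 5 l l = 10 - 5 l^{2}$)
$N{\left(x \right)} = - \frac{1}{3} - \frac{x}{3}$ ($N{\left(x \right)} = \frac{-1 - x}{3} = - \frac{1}{3} - \frac{x}{3}$)
$a{\left(F \right)} = - \frac{F}{4}$
$O{\left(v \right)} = - \frac{v}{4}$
$g{\left(Z,R \right)} = \sqrt{\frac{35}{2} + R} - Z$ ($g{\left(Z,R \right)} = \sqrt{R - \frac{10 - 5 \cdot 4^{2}}{4}} - Z = \sqrt{R - \frac{10 - 80}{4}} - Z = \sqrt{R - - \frac{35}{2}} - Z = \sqrt{R + \frac{35}{2}} - Z = \sqrt{\frac{35}{2} + R} - Z$)
$0 \cdot 4 \cdot 1 g{\left(2,-2 \right)} N{\left(4 \right)} = 0 \cdot 4 \cdot 1 \left(\frac{\sqrt{70 + 4 \left(-2\right)}}{2} - 2\right) \left(- \frac{1}{3} - \frac{4}{3}\right) = 0 \cdot 1 \left(\frac{\sqrt{70 - 8}}{2} - 2\right) \left(- \frac{1}{3} - \frac{4}{3}\right) = 0 \left(\frac{\sqrt{62}}{2} - 2\right) \left(- \frac{5}{3}\right) = 0 \left(-2 + \frac{\sqrt{62}}{2}\right) \left(- \frac{5}{3}\right) = 0 \left(- \frac{5}{3}\right) = 0$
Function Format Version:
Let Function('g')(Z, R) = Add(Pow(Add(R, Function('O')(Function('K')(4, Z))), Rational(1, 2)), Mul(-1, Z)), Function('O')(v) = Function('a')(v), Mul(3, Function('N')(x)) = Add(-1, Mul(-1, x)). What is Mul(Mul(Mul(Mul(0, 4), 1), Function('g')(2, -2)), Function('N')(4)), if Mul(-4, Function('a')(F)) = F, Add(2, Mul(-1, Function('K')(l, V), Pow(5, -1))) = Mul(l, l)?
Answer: 0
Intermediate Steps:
Function('K')(l, V) = Add(10, Mul(-5, Pow(l, 2))) (Function('K')(l, V) = Add(10, Mul(-5, Mul(l, l))) = Add(10, Mul(-5, Pow(l, 2))))
Function('N')(x) = Add(Rational(-1, 3), Mul(Rational(-1, 3), x)) (Function('N')(x) = Mul(Rational(1, 3), Add(-1, Mul(-1, x))) = Add(Rational(-1, 3), Mul(Rational(-1, 3), x)))
Function('a')(F) = Mul(Rational(-1, 4), F)
Function('O')(v) = Mul(Rational(-1, 4), v)
Function('g')(Z, R) = Add(Pow(Add(Rational(35, 2), R), Rational(1, 2)), Mul(-1, Z)) (Function('g')(Z, R) = Add(Pow(Add(R, Mul(Rational(-1, 4), Add(10, Mul(-5, Pow(4, 2))))), Rational(1, 2)), Mul(-1, Z)) = Add(Pow(Add(R, Mul(Rational(-1, 4), Add(10, Mul(-5, 16)))), Rational(1, 2)), Mul(-1, Z)) = Add(Pow(Add(R, Mul(Rational(-1, 4), Add(10, -80))), Rational(1, 2)), Mul(-1, Z)) = Add(Pow(Add(R, Mul(Rational(-1, 4), -70)), Rational(1, 2)), Mul(-1, Z)) = Add(Pow(Add(R, Rational(35, 2)), Rational(1, 2)), Mul(-1, Z)) = Add(Pow(Add(Rational(35, 2), R), Rational(1, 2)), Mul(-1, Z)))
Mul(Mul(Mul(Mul(0, 4), 1), Function('g')(2, -2)), Function('N')(4)) = Mul(Mul(Mul(Mul(0, 4), 1), Add(Mul(Rational(1, 2), Pow(Add(70, Mul(4, -2)), Rational(1, 2))), Mul(-1, 2))), Add(Rational(-1, 3), Mul(Rational(-1, 3), 4))) = Mul(Mul(Mul(0, 1), Add(Mul(Rational(1, 2), Pow(Add(70, -8), Rational(1, 2))), -2)), Add(Rational(-1, 3), Rational(-4, 3))) = Mul(Mul(0, Add(Mul(Rational(1, 2), Pow(62, Rational(1, 2))), -2)), Rational(-5, 3)) = Mul(Mul(0, Add(-2, Mul(Rational(1, 2), Pow(62, Rational(1, 2))))), Rational(-5, 3)) = Mul(0, Rational(-5, 3)) = 0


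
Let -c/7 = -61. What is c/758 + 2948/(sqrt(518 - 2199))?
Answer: 427/758 - 2948*I/41 ≈ 0.56332 - 71.902*I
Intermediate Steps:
c = 427 (c = -7*(-61) = 427)
c/758 + 2948/(sqrt(518 - 2199)) = 427/758 + 2948/(sqrt(518 - 2199)) = 427*(1/758) + 2948/(sqrt(-1681)) = 427/758 + 2948/((41*I)) = 427/758 + 2948*(-I/41) = 427/758 - 2948*I/41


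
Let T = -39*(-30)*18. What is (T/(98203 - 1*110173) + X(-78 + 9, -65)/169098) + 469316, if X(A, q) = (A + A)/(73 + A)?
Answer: 7036595482149/14993356 ≈ 4.6931e+5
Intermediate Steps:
T = 21060 (T = 1170*18 = 21060)
X(A, q) = 2*A/(73 + A) (X(A, q) = (2*A)/(73 + A) = 2*A/(73 + A))
(T/(98203 - 1*110173) + X(-78 + 9, -65)/169098) + 469316 = (21060/(98203 - 1*110173) + (2*(-78 + 9)/(73 + (-78 + 9)))/169098) + 469316 = (21060/(98203 - 110173) + (2*(-69)/(73 - 69))*(1/169098)) + 469316 = (21060/(-11970) + (2*(-69)/4)*(1/169098)) + 469316 = (21060*(-1/11970) + (2*(-69)*(¼))*(1/169098)) + 469316 = (-234/133 - 69/2*1/169098) + 469316 = (-234/133 - 23/112732) + 469316 = -26382347/14993356 + 469316 = 7036595482149/14993356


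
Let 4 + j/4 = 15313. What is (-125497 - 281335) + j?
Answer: -345596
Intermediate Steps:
j = 61236 (j = -16 + 4*15313 = -16 + 61252 = 61236)
(-125497 - 281335) + j = (-125497 - 281335) + 61236 = -406832 + 61236 = -345596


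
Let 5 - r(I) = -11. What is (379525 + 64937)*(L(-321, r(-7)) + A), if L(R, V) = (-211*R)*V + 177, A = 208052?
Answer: 574211569350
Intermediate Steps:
r(I) = 16 (r(I) = 5 - 1*(-11) = 5 + 11 = 16)
L(R, V) = 177 - 211*R*V (L(R, V) = -211*R*V + 177 = 177 - 211*R*V)
(379525 + 64937)*(L(-321, r(-7)) + A) = (379525 + 64937)*((177 - 211*(-321)*16) + 208052) = 444462*((177 + 1083696) + 208052) = 444462*(1083873 + 208052) = 444462*1291925 = 574211569350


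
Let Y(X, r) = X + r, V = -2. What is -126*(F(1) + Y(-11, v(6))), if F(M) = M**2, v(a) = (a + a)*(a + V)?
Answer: -4788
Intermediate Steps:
v(a) = 2*a*(-2 + a) (v(a) = (a + a)*(a - 2) = (2*a)*(-2 + a) = 2*a*(-2 + a))
-126*(F(1) + Y(-11, v(6))) = -126*(1**2 + (-11 + 2*6*(-2 + 6))) = -126*(1 + (-11 + 2*6*4)) = -126*(1 + (-11 + 48)) = -126*(1 + 37) = -126*38 = -4788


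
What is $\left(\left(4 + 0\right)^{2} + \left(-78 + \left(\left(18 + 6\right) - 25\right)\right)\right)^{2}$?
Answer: $3969$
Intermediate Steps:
$\left(\left(4 + 0\right)^{2} + \left(-78 + \left(\left(18 + 6\right) - 25\right)\right)\right)^{2} = \left(4^{2} + \left(-78 + \left(24 - 25\right)\right)\right)^{2} = \left(16 - 79\right)^{2} = \left(-63\right)^{2} = 3969$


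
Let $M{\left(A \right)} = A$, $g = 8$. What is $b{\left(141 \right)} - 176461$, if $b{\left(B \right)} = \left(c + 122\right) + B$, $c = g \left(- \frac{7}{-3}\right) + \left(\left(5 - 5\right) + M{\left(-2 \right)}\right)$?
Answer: $- \frac{528544}{3} \approx -1.7618 \cdot 10^{5}$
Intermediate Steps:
$c = \frac{50}{3}$ ($c = 8 \left(- \frac{7}{-3}\right) + \left(\left(5 - 5\right) - 2\right) = 8 \left(\left(-7\right) \left(- \frac{1}{3}\right)\right) + \left(0 - 2\right) = 8 \cdot \frac{7}{3} - 2 = \frac{56}{3} - 2 = \frac{50}{3} \approx 16.667$)
$b{\left(B \right)} = \frac{416}{3} + B$ ($b{\left(B \right)} = \left(\frac{50}{3} + 122\right) + B = \frac{416}{3} + B$)
$b{\left(141 \right)} - 176461 = \left(\frac{416}{3} + 141\right) - 176461 = \frac{839}{3} - 176461 = - \frac{528544}{3}$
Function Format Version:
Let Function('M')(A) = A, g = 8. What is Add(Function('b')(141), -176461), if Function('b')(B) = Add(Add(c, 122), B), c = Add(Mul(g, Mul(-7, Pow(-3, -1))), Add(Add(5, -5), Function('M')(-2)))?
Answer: Rational(-528544, 3) ≈ -1.7618e+5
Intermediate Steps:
c = Rational(50, 3) (c = Add(Mul(8, Mul(-7, Pow(-3, -1))), Add(Add(5, -5), -2)) = Add(Mul(8, Mul(-7, Rational(-1, 3))), Add(0, -2)) = Add(Mul(8, Rational(7, 3)), -2) = Add(Rational(56, 3), -2) = Rational(50, 3) ≈ 16.667)
Function('b')(B) = Add(Rational(416, 3), B) (Function('b')(B) = Add(Add(Rational(50, 3), 122), B) = Add(Rational(416, 3), B))
Add(Function('b')(141), -176461) = Add(Add(Rational(416, 3), 141), -176461) = Add(Rational(839, 3), -176461) = Rational(-528544, 3)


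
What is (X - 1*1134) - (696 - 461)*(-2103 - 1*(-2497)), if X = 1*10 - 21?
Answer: -93735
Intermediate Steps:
X = -11 (X = 10 - 21 = -11)
(X - 1*1134) - (696 - 461)*(-2103 - 1*(-2497)) = (-11 - 1*1134) - (696 - 461)*(-2103 - 1*(-2497)) = (-11 - 1134) - 235*(-2103 + 2497) = -1145 - 235*394 = -1145 - 1*92590 = -1145 - 92590 = -93735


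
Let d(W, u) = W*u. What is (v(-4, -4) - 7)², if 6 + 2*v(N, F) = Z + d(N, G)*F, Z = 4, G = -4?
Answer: 1600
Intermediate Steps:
v(N, F) = -1 - 2*F*N (v(N, F) = -3 + (4 + (N*(-4))*F)/2 = -3 + (4 + (-4*N)*F)/2 = -3 + (4 - 4*F*N)/2 = -3 + (2 - 2*F*N) = -1 - 2*F*N)
(v(-4, -4) - 7)² = ((-1 - 2*(-4)*(-4)) - 7)² = ((-1 - 32) - 7)² = (-33 - 7)² = (-40)² = 1600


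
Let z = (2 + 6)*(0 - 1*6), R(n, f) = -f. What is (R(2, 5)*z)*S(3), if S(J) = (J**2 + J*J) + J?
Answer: 5040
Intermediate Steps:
S(J) = J + 2*J**2 (S(J) = (J**2 + J**2) + J = 2*J**2 + J = J + 2*J**2)
z = -48 (z = 8*(0 - 6) = 8*(-6) = -48)
(R(2, 5)*z)*S(3) = (-1*5*(-48))*(3*(1 + 2*3)) = (-5*(-48))*(3*(1 + 6)) = 240*(3*7) = 240*21 = 5040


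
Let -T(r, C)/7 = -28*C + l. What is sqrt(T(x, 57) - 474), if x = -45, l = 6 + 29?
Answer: sqrt(10453) ≈ 102.24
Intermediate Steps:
l = 35
T(r, C) = -245 + 196*C (T(r, C) = -7*(-28*C + 35) = -7*(35 - 28*C) = -245 + 196*C)
sqrt(T(x, 57) - 474) = sqrt((-245 + 196*57) - 474) = sqrt((-245 + 11172) - 474) = sqrt(10927 - 474) = sqrt(10453)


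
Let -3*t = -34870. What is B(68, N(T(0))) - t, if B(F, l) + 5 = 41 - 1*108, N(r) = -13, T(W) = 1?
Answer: -35086/3 ≈ -11695.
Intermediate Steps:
B(F, l) = -72 (B(F, l) = -5 + (41 - 1*108) = -5 + (41 - 108) = -5 - 67 = -72)
t = 34870/3 (t = -⅓*(-34870) = 34870/3 ≈ 11623.)
B(68, N(T(0))) - t = -72 - 1*34870/3 = -72 - 34870/3 = -35086/3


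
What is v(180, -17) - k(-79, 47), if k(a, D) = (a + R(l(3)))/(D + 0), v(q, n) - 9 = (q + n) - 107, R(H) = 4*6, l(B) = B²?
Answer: 3110/47 ≈ 66.170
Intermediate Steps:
R(H) = 24
v(q, n) = -98 + n + q (v(q, n) = 9 + ((q + n) - 107) = 9 + ((n + q) - 107) = 9 + (-107 + n + q) = -98 + n + q)
k(a, D) = (24 + a)/D (k(a, D) = (a + 24)/(D + 0) = (24 + a)/D)
v(180, -17) - k(-79, 47) = (-98 - 17 + 180) - (24 - 79)/47 = 65 - (-55)/47 = 65 - 1*(-55/47) = 65 + 55/47 = 3110/47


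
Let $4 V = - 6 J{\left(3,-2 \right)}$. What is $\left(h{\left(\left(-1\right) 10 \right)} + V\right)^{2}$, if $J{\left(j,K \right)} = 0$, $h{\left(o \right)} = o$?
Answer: $100$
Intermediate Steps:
$V = 0$ ($V = \frac{\left(-6\right) 0}{4} = \frac{1}{4} \cdot 0 = 0$)
$\left(h{\left(\left(-1\right) 10 \right)} + V\right)^{2} = \left(\left(-1\right) 10 + 0\right)^{2} = \left(-10 + 0\right)^{2} = \left(-10\right)^{2} = 100$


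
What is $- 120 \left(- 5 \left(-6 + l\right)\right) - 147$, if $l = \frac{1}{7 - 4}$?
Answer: $-3547$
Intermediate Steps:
$l = \frac{1}{3} \approx 0.33333$
$- 120 \left(- 5 \left(-6 + l\right)\right) - 147 = - 120 \left(- 5 \left(-6 + \frac{1}{3}\right)\right) - 147 = - 120 \left(\left(-5\right) \left(- \frac{17}{3}\right)\right) - 147 = \left(-120\right) \frac{85}{3} - 147 = -3400 - 147 = -3547$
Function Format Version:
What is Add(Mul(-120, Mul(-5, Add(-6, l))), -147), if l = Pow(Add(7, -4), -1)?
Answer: -3547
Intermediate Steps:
l = Rational(1, 3) (l = Pow(3, -1) = Rational(1, 3) ≈ 0.33333)
Add(Mul(-120, Mul(-5, Add(-6, l))), -147) = Add(Mul(-120, Mul(-5, Add(-6, Rational(1, 3)))), -147) = Add(Mul(-120, Mul(-5, Rational(-17, 3))), -147) = Add(Mul(-120, Rational(85, 3)), -147) = Add(-3400, -147) = -3547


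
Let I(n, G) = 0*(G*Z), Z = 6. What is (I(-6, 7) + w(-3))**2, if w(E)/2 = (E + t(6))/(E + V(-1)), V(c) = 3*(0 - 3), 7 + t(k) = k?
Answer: 4/9 ≈ 0.44444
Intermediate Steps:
t(k) = -7 + k
I(n, G) = 0 (I(n, G) = 0*(G*6) = 0*(6*G) = 0)
V(c) = -9 (V(c) = 3*(-3) = -9)
w(E) = 2*(-1 + E)/(-9 + E) (w(E) = 2*((E + (-7 + 6))/(E - 9)) = 2*((E - 1)/(-9 + E)) = 2*((-1 + E)/(-9 + E)) = 2*(-1 + E)/(-9 + E))
(I(-6, 7) + w(-3))**2 = (0 + 2*(-1 - 3)/(-9 - 3))**2 = (0 + 2*(-4)/(-12))**2 = (0 + 2*(-1/12)*(-4))**2 = (0 + 2/3)**2 = (2/3)**2 = 4/9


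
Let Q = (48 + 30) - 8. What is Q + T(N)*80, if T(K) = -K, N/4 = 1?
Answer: -250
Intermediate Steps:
N = 4 (N = 4*1 = 4)
Q = 70 (Q = 78 - 8 = 70)
Q + T(N)*80 = 70 - 1*4*80 = 70 - 4*80 = 70 - 320 = -250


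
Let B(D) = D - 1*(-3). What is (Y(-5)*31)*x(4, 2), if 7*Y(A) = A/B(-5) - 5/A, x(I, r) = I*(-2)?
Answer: -124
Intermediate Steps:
x(I, r) = -2*I
B(D) = 3 + D (B(D) = D + 3 = 3 + D)
Y(A) = -5/(7*A) - A/14 (Y(A) = (A/(3 - 5) - 5/A)/7 = (A/(-2) - 5/A)/7 = (A*(-½) - 5/A)/7 = (-A/2 - 5/A)/7 = (-5/A - A/2)/7 = -5/(7*A) - A/14)
(Y(-5)*31)*x(4, 2) = (((1/14)*(-10 - 1*(-5)²)/(-5))*31)*(-2*4) = (((1/14)*(-⅕)*(-10 - 1*25))*31)*(-8) = (((1/14)*(-⅕)*(-10 - 25))*31)*(-8) = (((1/14)*(-⅕)*(-35))*31)*(-8) = ((½)*31)*(-8) = (31/2)*(-8) = -124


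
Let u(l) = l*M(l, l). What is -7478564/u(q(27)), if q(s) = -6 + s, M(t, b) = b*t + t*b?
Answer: -3739282/9261 ≈ -403.77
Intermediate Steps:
M(t, b) = 2*b*t (M(t, b) = b*t + b*t = 2*b*t)
u(l) = 2*l³ (u(l) = l*(2*l*l) = l*(2*l²) = 2*l³)
-7478564/u(q(27)) = -7478564*1/(2*(-6 + 27)³) = -7478564/(2*21³) = -7478564/(2*9261) = -7478564/18522 = -7478564*1/18522 = -3739282/9261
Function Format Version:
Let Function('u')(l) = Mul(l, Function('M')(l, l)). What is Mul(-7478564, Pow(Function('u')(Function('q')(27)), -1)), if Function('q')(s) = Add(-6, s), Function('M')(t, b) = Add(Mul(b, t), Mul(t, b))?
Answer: Rational(-3739282, 9261) ≈ -403.77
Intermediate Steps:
Function('M')(t, b) = Mul(2, b, t) (Function('M')(t, b) = Add(Mul(b, t), Mul(b, t)) = Mul(2, b, t))
Function('u')(l) = Mul(2, Pow(l, 3)) (Function('u')(l) = Mul(l, Mul(2, l, l)) = Mul(l, Mul(2, Pow(l, 2))) = Mul(2, Pow(l, 3)))
Mul(-7478564, Pow(Function('u')(Function('q')(27)), -1)) = Mul(-7478564, Pow(Mul(2, Pow(Add(-6, 27), 3)), -1)) = Mul(-7478564, Pow(Mul(2, Pow(21, 3)), -1)) = Mul(-7478564, Pow(Mul(2, 9261), -1)) = Mul(-7478564, Pow(18522, -1)) = Mul(-7478564, Rational(1, 18522)) = Rational(-3739282, 9261)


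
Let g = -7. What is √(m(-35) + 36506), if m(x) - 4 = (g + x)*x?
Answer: 6*√1055 ≈ 194.88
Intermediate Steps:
m(x) = 4 + x*(-7 + x) (m(x) = 4 + (-7 + x)*x = 4 + x*(-7 + x))
√(m(-35) + 36506) = √((4 + (-35)² - 7*(-35)) + 36506) = √((4 + 1225 + 245) + 36506) = √(1474 + 36506) = √37980 = 6*√1055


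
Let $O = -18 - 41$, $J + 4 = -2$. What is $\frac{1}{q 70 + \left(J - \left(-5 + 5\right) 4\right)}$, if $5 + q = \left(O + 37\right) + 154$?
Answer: $\frac{1}{8884} \approx 0.00011256$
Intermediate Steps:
$J = -6$ ($J = -4 - 2 = -6$)
$O = -59$
$q = 127$ ($q = -5 + \left(\left(-59 + 37\right) + 154\right) = -5 + \left(-22 + 154\right) = -5 + 132 = 127$)
$\frac{1}{q 70 + \left(J - \left(-5 + 5\right) 4\right)} = \frac{1}{127 \cdot 70 - \left(6 + \left(-5 + 5\right) 4\right)} = \frac{1}{8890 - \left(6 + 0 \cdot 4\right)} = \frac{1}{8890 - 6} = \frac{1}{8884}$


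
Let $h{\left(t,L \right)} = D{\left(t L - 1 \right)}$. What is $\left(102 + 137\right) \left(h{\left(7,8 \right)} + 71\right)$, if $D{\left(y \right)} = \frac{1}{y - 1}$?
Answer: $\frac{916565}{54} \approx 16973.0$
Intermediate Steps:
$D{\left(y \right)} = \frac{1}{-1 + y}$
$h{\left(t,L \right)} = \frac{1}{-2 + L t}$ ($h{\left(t,L \right)} = \frac{1}{-1 + \left(t L - 1\right)} = \frac{1}{-1 + \left(L t - 1\right)} = \frac{1}{-1 + \left(-1 + L t\right)} = \frac{1}{-2 + L t}$)
$\left(102 + 137\right) \left(h{\left(7,8 \right)} + 71\right) = \left(102 + 137\right) \left(\frac{1}{-2 + 8 \cdot 7} + 71\right) = 239 \left(\frac{1}{-2 + 56} + 71\right) = 239 \left(\frac{1}{54} + 71\right) = 239 \cdot \frac{3835}{54} = \frac{916565}{54}$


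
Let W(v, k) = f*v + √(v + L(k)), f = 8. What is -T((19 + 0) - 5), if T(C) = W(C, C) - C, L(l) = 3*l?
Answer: -98 - 2*√14 ≈ -105.48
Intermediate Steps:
W(v, k) = √(v + 3*k) + 8*v (W(v, k) = 8*v + √(v + 3*k) = √(v + 3*k) + 8*v)
T(C) = 2*√C + 7*C (T(C) = (√(C + 3*C) + 8*C) - C = (√(4*C) + 8*C) - C = (2*√C + 8*C) - C = 2*√C + 7*C)
-T((19 + 0) - 5) = -(2*√((19 + 0) - 5) + 7*((19 + 0) - 5)) = -(2*√(19 - 5) + 7*(19 - 5)) = -(2*√14 + 7*14) = -(2*√14 + 98) = -(98 + 2*√14) = -98 - 2*√14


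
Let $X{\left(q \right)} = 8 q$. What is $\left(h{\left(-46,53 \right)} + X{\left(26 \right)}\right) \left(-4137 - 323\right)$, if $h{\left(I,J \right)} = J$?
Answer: $-1164060$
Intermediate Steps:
$\left(h{\left(-46,53 \right)} + X{\left(26 \right)}\right) \left(-4137 - 323\right) = \left(53 + 8 \cdot 26\right) \left(-4137 - 323\right) = \left(53 + 208\right) \left(-4137 - 323\right) = 261 \left(-4460\right) = -1164060$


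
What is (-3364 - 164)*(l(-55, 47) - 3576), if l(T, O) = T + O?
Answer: 12644352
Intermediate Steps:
l(T, O) = O + T
(-3364 - 164)*(l(-55, 47) - 3576) = (-3364 - 164)*((47 - 55) - 3576) = -3528*(-8 - 3576) = -3528*(-3584) = 12644352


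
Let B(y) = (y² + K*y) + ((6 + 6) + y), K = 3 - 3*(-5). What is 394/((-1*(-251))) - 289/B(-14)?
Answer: 95391/14558 ≈ 6.5525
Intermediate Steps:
K = 18 (K = 3 + 15 = 18)
B(y) = 12 + y² + 19*y (B(y) = (y² + 18*y) + ((6 + 6) + y) = (y² + 18*y) + (12 + y) = 12 + y² + 19*y)
394/((-1*(-251))) - 289/B(-14) = 394/((-1*(-251))) - 289/(12 + (-14)² + 19*(-14)) = 394/251 - 289/(12 + 196 - 266) = 394*(1/251) - 289/(-58) = 394/251 - 289*(-1/58) = 394/251 + 289/58 = 95391/14558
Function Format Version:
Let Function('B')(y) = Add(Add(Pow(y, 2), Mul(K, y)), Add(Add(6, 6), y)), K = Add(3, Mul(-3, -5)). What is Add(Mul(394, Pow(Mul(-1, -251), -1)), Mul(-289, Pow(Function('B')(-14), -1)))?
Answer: Rational(95391, 14558) ≈ 6.5525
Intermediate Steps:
K = 18 (K = Add(3, 15) = 18)
Function('B')(y) = Add(12, Pow(y, 2), Mul(19, y)) (Function('B')(y) = Add(Add(Pow(y, 2), Mul(18, y)), Add(Add(6, 6), y)) = Add(Add(Pow(y, 2), Mul(18, y)), Add(12, y)) = Add(12, Pow(y, 2), Mul(19, y)))
Add(Mul(394, Pow(Mul(-1, -251), -1)), Mul(-289, Pow(Function('B')(-14), -1))) = Add(Mul(394, Pow(Mul(-1, -251), -1)), Mul(-289, Pow(Add(12, Pow(-14, 2), Mul(19, -14)), -1))) = Add(Mul(394, Pow(251, -1)), Mul(-289, Pow(Add(12, 196, -266), -1))) = Add(Mul(394, Rational(1, 251)), Mul(-289, Pow(-58, -1))) = Add(Rational(394, 251), Mul(-289, Rational(-1, 58))) = Add(Rational(394, 251), Rational(289, 58)) = Rational(95391, 14558)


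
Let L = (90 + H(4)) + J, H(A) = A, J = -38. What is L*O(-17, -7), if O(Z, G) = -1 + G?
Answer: -448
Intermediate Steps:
L = 56 (L = (90 + 4) - 38 = 94 - 38 = 56)
L*O(-17, -7) = 56*(-1 - 7) = 56*(-8) = -448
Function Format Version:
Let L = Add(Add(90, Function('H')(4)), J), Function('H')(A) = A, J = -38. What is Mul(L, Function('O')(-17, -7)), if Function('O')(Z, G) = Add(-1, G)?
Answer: -448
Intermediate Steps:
L = 56 (L = Add(Add(90, 4), -38) = Add(94, -38) = 56)
Mul(L, Function('O')(-17, -7)) = Mul(56, Add(-1, -7)) = Mul(56, -8) = -448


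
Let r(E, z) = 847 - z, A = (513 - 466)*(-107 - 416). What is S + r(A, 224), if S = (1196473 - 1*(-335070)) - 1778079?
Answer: -245913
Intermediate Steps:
A = -24581 (A = 47*(-523) = -24581)
S = -246536 (S = (1196473 + 335070) - 1778079 = 1531543 - 1778079 = -246536)
S + r(A, 224) = -246536 + (847 - 1*224) = -246536 + (847 - 224) = -246536 + 623 = -245913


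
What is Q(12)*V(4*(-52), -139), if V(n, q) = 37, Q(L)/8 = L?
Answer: 3552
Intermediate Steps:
Q(L) = 8*L
Q(12)*V(4*(-52), -139) = (8*12)*37 = 96*37 = 3552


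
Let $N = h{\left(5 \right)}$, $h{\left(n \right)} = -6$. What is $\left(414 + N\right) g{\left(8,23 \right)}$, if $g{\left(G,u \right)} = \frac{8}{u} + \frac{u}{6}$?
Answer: $\frac{39236}{23} \approx 1705.9$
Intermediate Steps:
$N = -6$
$g{\left(G,u \right)} = \frac{8}{u} + \frac{u}{6}$ ($g{\left(G,u \right)} = \frac{8}{u} + u \frac{1}{6} = \frac{8}{u} + \frac{u}{6}$)
$\left(414 + N\right) g{\left(8,23 \right)} = \left(414 - 6\right) \left(\frac{8}{23} + \frac{1}{6} \cdot 23\right) = 408 \left(8 \cdot \frac{1}{23} + \frac{23}{6}\right) = 408 \left(\frac{8}{23} + \frac{23}{6}\right) = 408 \cdot \frac{577}{138} = \frac{39236}{23}$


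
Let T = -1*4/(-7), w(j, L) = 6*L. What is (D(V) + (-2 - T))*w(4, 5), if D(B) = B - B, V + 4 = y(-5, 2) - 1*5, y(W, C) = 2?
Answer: -540/7 ≈ -77.143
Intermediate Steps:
V = -7 (V = -4 + (2 - 1*5) = -4 + (2 - 5) = -4 - 3 = -7)
T = 4/7 (T = -4*(-1/7) = 4/7 ≈ 0.57143)
D(B) = 0
(D(V) + (-2 - T))*w(4, 5) = (0 + (-2 - 1*4/7))*(6*5) = (0 + (-2 - 4/7))*30 = (0 - 18/7)*30 = -18/7*30 = -540/7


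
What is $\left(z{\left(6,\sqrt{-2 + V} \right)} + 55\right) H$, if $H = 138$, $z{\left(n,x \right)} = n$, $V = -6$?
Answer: $8418$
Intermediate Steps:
$\left(z{\left(6,\sqrt{-2 + V} \right)} + 55\right) H = \left(6 + 55\right) 138 = 61 \cdot 138 = 8418$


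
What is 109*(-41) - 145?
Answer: -4614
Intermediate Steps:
109*(-41) - 145 = -4469 - 145 = -4614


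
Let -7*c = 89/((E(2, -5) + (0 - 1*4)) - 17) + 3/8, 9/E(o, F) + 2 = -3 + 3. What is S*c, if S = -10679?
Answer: -13573009/2856 ≈ -4752.5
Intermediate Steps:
E(o, F) = -9/2 (E(o, F) = 9/(-2 + (-3 + 3)) = 9/(-2 + 0) = 9/(-2) = 9*(-1/2) = -9/2)
c = 1271/2856 (c = -(89/((-9/2 + (0 - 1*4)) - 17) + 3/8)/7 = -(89/((-9/2 + (0 - 4)) - 17) + 3*(1/8))/7 = -(89/((-9/2 - 4) - 17) + 3/8)/7 = -(89/(-17/2 - 17) + 3/8)/7 = -(89/(-51/2) + 3/8)/7 = -(89*(-2/51) + 3/8)/7 = -(-178/51 + 3/8)/7 = -1/7*(-1271/408) = 1271/2856 ≈ 0.44503)
S*c = -10679*1271/2856 = -13573009/2856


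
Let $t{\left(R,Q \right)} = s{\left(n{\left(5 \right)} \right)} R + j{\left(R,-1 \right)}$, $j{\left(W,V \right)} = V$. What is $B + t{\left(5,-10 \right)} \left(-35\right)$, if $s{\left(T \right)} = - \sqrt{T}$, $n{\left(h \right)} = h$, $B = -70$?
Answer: $-35 + 175 \sqrt{5} \approx 356.31$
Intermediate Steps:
$t{\left(R,Q \right)} = -1 - R \sqrt{5}$ ($t{\left(R,Q \right)} = - \sqrt{5} R - 1 = - R \sqrt{5} - 1 = -1 - R \sqrt{5}$)
$B + t{\left(5,-10 \right)} \left(-35\right) = -70 + \left(-1 - 5 \sqrt{5}\right) \left(-35\right) = -70 + \left(35 + 175 \sqrt{5}\right) = -35 + 175 \sqrt{5}$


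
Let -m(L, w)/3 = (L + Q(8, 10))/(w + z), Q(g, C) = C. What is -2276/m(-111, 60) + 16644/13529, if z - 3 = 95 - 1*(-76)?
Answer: -2400095268/1366429 ≈ -1756.5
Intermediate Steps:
z = 174 (z = 3 + (95 - 1*(-76)) = 3 + (95 + 76) = 3 + 171 = 174)
m(L, w) = -3*(10 + L)/(174 + w) (m(L, w) = -3*(L + 10)/(w + 174) = -3*(10 + L)/(174 + w))
-2276/m(-111, 60) + 16644/13529 = -2276*(174 + 60)/(3*(-10 - 1*(-111))) + 16644/13529 = -2276*78/(-10 + 111) + 16644*(1/13529) = -2276/(3*(1/234)*101) + 16644/13529 = -2276/101/78 + 16644/13529 = -2276*78/101 + 16644/13529 = -177528/101 + 16644/13529 = -2400095268/1366429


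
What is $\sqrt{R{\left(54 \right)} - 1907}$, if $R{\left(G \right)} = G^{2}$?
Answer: $\sqrt{1009} \approx 31.765$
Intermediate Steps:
$\sqrt{R{\left(54 \right)} - 1907} = \sqrt{54^{2} - 1907} = \sqrt{2916 - 1907} = \sqrt{1009}$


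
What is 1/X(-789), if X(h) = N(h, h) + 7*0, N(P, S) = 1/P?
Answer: -789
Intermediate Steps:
X(h) = 1/h (X(h) = 1/h + 7*0 = 1/h + 0 = 1/h)
1/X(-789) = 1/(1/(-789)) = 1/(-1/789) = -789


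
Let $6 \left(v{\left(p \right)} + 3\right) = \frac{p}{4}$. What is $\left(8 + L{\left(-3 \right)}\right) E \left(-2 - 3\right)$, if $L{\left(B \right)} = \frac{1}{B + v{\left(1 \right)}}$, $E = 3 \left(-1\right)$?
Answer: $\frac{16800}{143} \approx 117.48$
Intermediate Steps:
$v{\left(p \right)} = -3 + \frac{p}{24}$ ($v{\left(p \right)} = -3 + \frac{p \frac{1}{4}}{6} = -3 + \frac{\frac{1}{4} p}{6} = -3 + \frac{p}{24}$)
$E = -3$
$L{\left(B \right)} = \frac{1}{- \frac{71}{24} + B}$ ($L{\left(B \right)} = \frac{1}{B + \left(-3 + \frac{1}{24} \cdot 1\right)} = \frac{1}{B + \left(-3 + \frac{1}{24}\right)} = \frac{1}{B - \frac{71}{24}} = \frac{1}{- \frac{71}{24} + B}$)
$\left(8 + L{\left(-3 \right)}\right) E \left(-2 - 3\right) = \left(8 + \frac{24}{-71 + 24 \left(-3\right)}\right) \left(- 3 \left(-2 - 3\right)\right) = \left(8 + \frac{24}{-71 - 72}\right) \left(\left(-3\right) \left(-5\right)\right) = \left(8 + \frac{24}{-143}\right) 15 = \left(8 + 24 \left(- \frac{1}{143}\right)\right) 15 = \left(8 - \frac{24}{143}\right) 15 = \frac{1120}{143} \cdot 15 = \frac{16800}{143}$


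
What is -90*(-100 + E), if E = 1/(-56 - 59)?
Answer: 207018/23 ≈ 9000.8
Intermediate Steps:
E = -1/115 (E = 1/(-115) = -1/115 ≈ -0.0086956)
-90*(-100 + E) = -90*(-100 - 1/115) = -90*(-11501/115) = 207018/23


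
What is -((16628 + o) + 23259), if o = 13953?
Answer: -53840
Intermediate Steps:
-((16628 + o) + 23259) = -((16628 + 13953) + 23259) = -(30581 + 23259) = -1*53840 = -53840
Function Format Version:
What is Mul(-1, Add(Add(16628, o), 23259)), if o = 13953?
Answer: -53840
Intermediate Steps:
Mul(-1, Add(Add(16628, o), 23259)) = Mul(-1, Add(Add(16628, 13953), 23259)) = Mul(-1, Add(30581, 23259)) = Mul(-1, 53840) = -53840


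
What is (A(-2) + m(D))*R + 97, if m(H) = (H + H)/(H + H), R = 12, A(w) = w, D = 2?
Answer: 85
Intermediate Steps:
m(H) = 1 (m(H) = (2*H)/((2*H)) = (2*H)*(1/(2*H)) = 1)
(A(-2) + m(D))*R + 97 = (-2 + 1)*12 + 97 = -1*12 + 97 = -12 + 97 = 85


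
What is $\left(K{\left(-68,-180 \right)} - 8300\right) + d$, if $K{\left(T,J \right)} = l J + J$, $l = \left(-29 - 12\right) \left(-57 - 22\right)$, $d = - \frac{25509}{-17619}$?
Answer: $- \frac{3473870997}{5873} \approx -5.915 \cdot 10^{5}$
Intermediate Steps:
$d = \frac{8503}{5873}$ ($d = \left(-25509\right) \left(- \frac{1}{17619}\right) = \frac{8503}{5873} \approx 1.4478$)
$l = 3239$ ($l = \left(-41\right) \left(-79\right) = 3239$)
$K{\left(T,J \right)} = 3240 J$ ($K{\left(T,J \right)} = 3239 J + J = 3240 J$)
$\left(K{\left(-68,-180 \right)} - 8300\right) + d = \left(3240 \left(-180\right) - 8300\right) + \frac{8503}{5873} = \left(-583200 - 8300\right) + \frac{8503}{5873} = -591500 + \frac{8503}{5873} = - \frac{3473870997}{5873}$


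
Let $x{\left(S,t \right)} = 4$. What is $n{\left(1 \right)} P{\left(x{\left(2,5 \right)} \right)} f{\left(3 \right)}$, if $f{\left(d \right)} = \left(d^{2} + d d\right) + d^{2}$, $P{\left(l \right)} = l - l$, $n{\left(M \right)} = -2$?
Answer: $0$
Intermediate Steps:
$P{\left(l \right)} = 0$
$f{\left(d \right)} = 3 d^{2}$ ($f{\left(d \right)} = \left(d^{2} + d^{2}\right) + d^{2} = 2 d^{2} + d^{2} = 3 d^{2}$)
$n{\left(1 \right)} P{\left(x{\left(2,5 \right)} \right)} f{\left(3 \right)} = \left(-2\right) 0 \cdot 3 \cdot 3^{2} = 0 \cdot 3 \cdot 9 = 0 \cdot 27 = 0$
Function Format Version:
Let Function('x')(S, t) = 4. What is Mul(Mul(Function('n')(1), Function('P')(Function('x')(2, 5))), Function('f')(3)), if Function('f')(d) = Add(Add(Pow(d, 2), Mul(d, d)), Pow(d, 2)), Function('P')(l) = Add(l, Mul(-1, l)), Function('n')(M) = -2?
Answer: 0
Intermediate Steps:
Function('P')(l) = 0
Function('f')(d) = Mul(3, Pow(d, 2)) (Function('f')(d) = Add(Add(Pow(d, 2), Pow(d, 2)), Pow(d, 2)) = Add(Mul(2, Pow(d, 2)), Pow(d, 2)) = Mul(3, Pow(d, 2)))
Mul(Mul(Function('n')(1), Function('P')(Function('x')(2, 5))), Function('f')(3)) = Mul(Mul(-2, 0), Mul(3, Pow(3, 2))) = Mul(0, Mul(3, 9)) = Mul(0, 27) = 0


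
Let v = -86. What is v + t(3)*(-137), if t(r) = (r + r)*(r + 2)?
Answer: -4196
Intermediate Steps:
t(r) = 2*r*(2 + r) (t(r) = (2*r)*(2 + r) = 2*r*(2 + r))
v + t(3)*(-137) = -86 + (2*3*(2 + 3))*(-137) = -86 + (2*3*5)*(-137) = -86 + 30*(-137) = -86 - 4110 = -4196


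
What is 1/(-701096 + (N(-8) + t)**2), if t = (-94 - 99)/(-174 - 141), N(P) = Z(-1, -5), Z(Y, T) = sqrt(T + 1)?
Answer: -6902746902155475/4839513261873674795401 - 24129535500*I/4839513261873674795401 ≈ -1.4263e-6 - 4.9859e-12*I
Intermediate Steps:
Z(Y, T) = sqrt(1 + T)
N(P) = 2*I (N(P) = sqrt(1 - 5) = sqrt(-4) = 2*I)
t = 193/315 (t = -193/(-315) = -193*(-1/315) = 193/315 ≈ 0.61270)
1/(-701096 + (N(-8) + t)**2) = 1/(-701096 + (2*I + 193/315)**2) = 1/(-701096 + (193/315 + 2*I)**2)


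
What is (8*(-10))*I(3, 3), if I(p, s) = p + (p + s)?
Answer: -720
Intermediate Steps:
I(p, s) = s + 2*p
(8*(-10))*I(3, 3) = (8*(-10))*(3 + 2*3) = -80*(3 + 6) = -80*9 = -720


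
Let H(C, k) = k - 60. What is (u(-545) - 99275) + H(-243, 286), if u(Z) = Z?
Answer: -99594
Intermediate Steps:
H(C, k) = -60 + k
(u(-545) - 99275) + H(-243, 286) = (-545 - 99275) + (-60 + 286) = -99820 + 226 = -99594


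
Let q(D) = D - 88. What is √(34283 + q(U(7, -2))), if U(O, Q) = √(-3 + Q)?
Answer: √(34195 + I*√5) ≈ 184.92 + 0.006*I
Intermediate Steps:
q(D) = -88 + D
√(34283 + q(U(7, -2))) = √(34283 + (-88 + √(-3 - 2))) = √(34283 + (-88 + √(-5))) = √(34283 + (-88 + I*√5)) = √(34195 + I*√5)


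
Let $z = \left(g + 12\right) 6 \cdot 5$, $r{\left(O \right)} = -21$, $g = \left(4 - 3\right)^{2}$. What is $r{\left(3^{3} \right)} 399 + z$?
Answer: $-7989$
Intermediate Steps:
$g = 1$ ($g = 1^{2} = 1$)
$z = 390$ ($z = \left(1 + 12\right) 6 \cdot 5 = 13 \cdot 30 = 390$)
$r{\left(3^{3} \right)} 399 + z = \left(-21\right) 399 + 390 = -8379 + 390 = -7989$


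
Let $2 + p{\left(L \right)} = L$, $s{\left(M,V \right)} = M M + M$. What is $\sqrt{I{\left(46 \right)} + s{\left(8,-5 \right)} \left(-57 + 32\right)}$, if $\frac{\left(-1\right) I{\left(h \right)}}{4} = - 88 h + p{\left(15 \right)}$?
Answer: $2 \sqrt{3585} \approx 119.75$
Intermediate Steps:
$s{\left(M,V \right)} = M + M^{2}$ ($s{\left(M,V \right)} = M^{2} + M = M + M^{2}$)
$p{\left(L \right)} = -2 + L$
$I{\left(h \right)} = -52 + 352 h$ ($I{\left(h \right)} = - 4 \left(- 88 h + \left(-2 + 15\right)\right) = - 4 \left(- 88 h + 13\right) = - 4 \left(13 - 88 h\right) = -52 + 352 h$)
$\sqrt{I{\left(46 \right)} + s{\left(8,-5 \right)} \left(-57 + 32\right)} = \sqrt{\left(-52 + 352 \cdot 46\right) + 8 \left(1 + 8\right) \left(-57 + 32\right)} = \sqrt{\left(-52 + 16192\right) + 8 \cdot 9 \left(-25\right)} = \sqrt{16140 + 72 \left(-25\right)} = \sqrt{16140 - 1800} = \sqrt{14340} = 2 \sqrt{3585}$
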